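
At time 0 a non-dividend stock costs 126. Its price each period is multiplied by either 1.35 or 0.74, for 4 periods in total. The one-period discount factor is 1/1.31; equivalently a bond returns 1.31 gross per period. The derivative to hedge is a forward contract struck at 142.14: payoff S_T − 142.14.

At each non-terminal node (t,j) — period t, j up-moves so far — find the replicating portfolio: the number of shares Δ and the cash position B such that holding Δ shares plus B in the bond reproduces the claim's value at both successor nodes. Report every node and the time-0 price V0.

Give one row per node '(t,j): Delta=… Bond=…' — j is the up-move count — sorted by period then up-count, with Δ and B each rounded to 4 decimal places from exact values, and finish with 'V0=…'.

(0,0): Delta=1.0000 Bond=-48.2649
(1,0): Delta=1.0000 Bond=-63.2270
(1,1): Delta=1.0000 Bond=-63.2270
(2,0): Delta=1.0000 Bond=-82.8273
(2,1): Delta=1.0000 Bond=-82.8273
(2,2): Delta=1.0000 Bond=-82.8273
(3,0): Delta=1.0000 Bond=-108.5038
(3,1): Delta=1.0000 Bond=-108.5038
(3,2): Delta=1.0000 Bond=-108.5038
(3,3): Delta=1.0000 Bond=-108.5038
V0=77.7351

The replicating-portfolio and risk-neutral prices coincide; use p* = (1.31−0.74)/(1.35−0.74) = 0.9344 for the latter.
Payoff layer (t=4): V(4,0)=-104.3569, V(4,1)=-73.2114, V(4,2)=-16.3919, V(4,3)=87.2654, V(4,4)=276.3698
  t=3,j=0: stock 51.0582 → up 68.9286 (V=-73.2114), down 37.7831 (V=-104.3569). Price -57.4456; hedge Δ=1.0000, bond B=-108.5038.
  t=3,j=1: stock 93.1468 → up 125.7481 (V=-16.3919), down 68.9286 (V=-73.2114). Price -15.3571; hedge Δ=1.0000, bond B=-108.5038.
  t=3,j=2: stock 169.9299 → up 229.4054 (V=87.2654), down 125.7481 (V=-16.3919). Price 61.4261; hedge Δ=1.0000, bond B=-108.5038.
  t=3,j=3: stock 310.0073 → up 418.5098 (V=276.3698), down 229.4054 (V=87.2654). Price 201.5034; hedge Δ=1.0000, bond B=-108.5038.
  t=2,j=0: stock 68.9976 → up 93.1468 (V=-15.3571), down 51.0582 (V=-57.4456). Price -13.8297; hedge Δ=1.0000, bond B=-82.8273.
  t=2,j=1: stock 125.8740 → up 169.9299 (V=61.4261), down 93.1468 (V=-15.3571). Price 43.0467; hedge Δ=1.0000, bond B=-82.8273.
  t=2,j=2: stock 229.6350 → up 310.0073 (V=201.5034), down 169.9299 (V=61.4261). Price 146.8077; hedge Δ=1.0000, bond B=-82.8273.
  t=1,j=0: stock 93.2400 → up 125.8740 (V=43.0467), down 68.9976 (V=-13.8297). Price 30.0130; hedge Δ=1.0000, bond B=-63.2270.
  t=1,j=1: stock 170.1000 → up 229.6350 (V=146.8077), down 125.8740 (V=43.0467). Price 106.8730; hedge Δ=1.0000, bond B=-63.2270.
  t=0,j=0: stock 126.0000 → up 170.1000 (V=106.8730), down 93.2400 (V=30.0130). Price 77.7351; hedge Δ=1.0000, bond B=-48.2649.
Self-financing check: at every node Δ·S+B equals the discounted successor values.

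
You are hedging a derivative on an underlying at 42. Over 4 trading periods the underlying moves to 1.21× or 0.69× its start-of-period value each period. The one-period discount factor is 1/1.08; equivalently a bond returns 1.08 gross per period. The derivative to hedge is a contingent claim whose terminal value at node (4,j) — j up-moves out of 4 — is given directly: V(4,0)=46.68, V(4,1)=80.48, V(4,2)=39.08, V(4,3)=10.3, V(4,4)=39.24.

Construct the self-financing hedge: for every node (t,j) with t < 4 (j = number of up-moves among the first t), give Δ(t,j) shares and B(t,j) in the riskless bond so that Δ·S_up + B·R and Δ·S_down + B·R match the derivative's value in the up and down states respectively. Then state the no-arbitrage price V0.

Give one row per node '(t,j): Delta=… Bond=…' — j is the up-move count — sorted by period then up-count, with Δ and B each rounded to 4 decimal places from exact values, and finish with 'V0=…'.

Risk-neutral probability p* = (R−d)/(u−d) = (1.08−0.69)/(1.21−0.69) = 0.7500.
Terminal values V(4,·): V(4,0)=46.6800, V(4,1)=80.4800, V(4,2)=39.0800, V(4,3)=10.3000, V(4,4)=39.2400
Node (3,0) S=13.7974: V=(p*·80.4800+(1−p*)·46.6800)/1.08=66.6944; Δ=(80.4800−46.6800)/(16.6948−9.5202)=4.7110; B=V−Δ·S=1.6944
Node (3,1) S=24.1954: V=(p*·39.0800+(1−p*)·80.4800)/1.08=45.7685; Δ=(39.0800−80.4800)/(29.2764−16.6948)=-3.2905; B=V−Δ·S=125.3839
Node (3,2) S=42.4296: V=(p*·10.3000+(1−p*)·39.0800)/1.08=16.1991; Δ=(10.3000−39.0800)/(51.3398−29.2764)=-1.3044; B=V−Δ·S=71.5452
Node (3,3) S=74.4056: V=(p*·39.2400+(1−p*)·10.3000)/1.08=29.6343; Δ=(39.2400−10.3000)/(90.0307−51.3398)=0.7480; B=V−Δ·S=-26.0196
Node (2,0) S=19.9962: V=(p*·45.7685+(1−p*)·66.6944)/1.08=47.2222; Δ=(45.7685−66.6944)/(24.1954−13.7974)=-2.0125; B=V−Δ·S=87.4644
Node (2,1) S=35.0658: V=(p*·16.1991+(1−p*)·45.7685)/1.08=21.8439; Δ=(16.1991−45.7685)/(42.4296−24.1954)=-1.6216; B=V−Δ·S=78.7082
Node (2,2) S=61.4922: V=(p*·29.6343+(1−p*)·16.1991)/1.08=24.3291; Δ=(29.6343−16.1991)/(74.4056−42.4296)=0.4202; B=V−Δ·S=-1.5078
Node (1,0) S=28.9800: V=(p*·21.8439+(1−p*)·47.2222)/1.08=26.1005; Δ=(21.8439−47.2222)/(35.0658−19.9962)=-1.6841; B=V−Δ·S=74.9049
Node (1,1) S=50.8200: V=(p*·24.3291+(1−p*)·21.8439)/1.08=21.9517; Δ=(24.3291−21.8439)/(61.4922−35.0658)=0.0940; B=V−Δ·S=17.1724
Node (0,0) S=42.0000: V=(p*·21.9517+(1−p*)·26.1005)/1.08=21.2860; Δ=(21.9517−26.1005)/(50.8200−28.9800)=-0.1900; B=V−Δ·S=29.2644
Root portfolio cost Δ·42+B reproduces V0=21.2860.

(0,0): Delta=-0.1900 Bond=29.2644
(1,0): Delta=-1.6841 Bond=74.9049
(1,1): Delta=0.0940 Bond=17.1724
(2,0): Delta=-2.0125 Bond=87.4644
(2,1): Delta=-1.6216 Bond=78.7082
(2,2): Delta=0.4202 Bond=-1.5078
(3,0): Delta=4.7110 Bond=1.6944
(3,1): Delta=-3.2905 Bond=125.3839
(3,2): Delta=-1.3044 Bond=71.5452
(3,3): Delta=0.7480 Bond=-26.0196
V0=21.2860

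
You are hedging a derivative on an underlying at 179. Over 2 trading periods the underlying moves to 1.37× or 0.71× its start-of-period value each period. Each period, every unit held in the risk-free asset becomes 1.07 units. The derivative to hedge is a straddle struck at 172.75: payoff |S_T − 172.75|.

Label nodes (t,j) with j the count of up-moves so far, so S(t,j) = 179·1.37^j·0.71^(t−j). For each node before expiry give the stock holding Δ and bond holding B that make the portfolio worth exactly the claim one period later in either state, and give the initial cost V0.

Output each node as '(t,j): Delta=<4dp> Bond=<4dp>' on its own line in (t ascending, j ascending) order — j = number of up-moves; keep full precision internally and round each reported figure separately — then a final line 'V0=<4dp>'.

(0,0): Delta=0.4066 Bond=-14.8815
(1,0): Delta=-0.9675 Bond=158.7073
(1,1): Delta=1.0000 Bond=-161.4486
V0=57.8956

Since d<R<u, set p* = (R−d)/(u−d) = 0.5455; price each node as the discounted p*-expectation of its children.
Terminal payoffs: V(2,0)=82.5161, V(2,1)=1.3633, V(2,2)=163.2151
Node (1,0) S=127.0900: V=(p*·1.3633+(1−p*)·82.5161)/1.07=35.7485; Δ=(1.3633−82.5161)/(174.1133−90.2339)=-0.9675; B=V−Δ·S=158.7073
Node (1,1) S=245.2300: V=(p*·163.2151+(1−p*)·1.3633)/1.07=83.7814; Δ=(163.2151−1.3633)/(335.9651−174.1133)=1.0000; B=V−Δ·S=-161.4486
Node (0,0) S=179.0000: V=(p*·83.7814+(1−p*)·35.7485)/1.07=57.8956; Δ=(83.7814−35.7485)/(245.2300−127.0900)=0.4066; B=V−Δ·S=-14.8815
Self-financing check: at every node Δ·S+B equals the discounted successor values.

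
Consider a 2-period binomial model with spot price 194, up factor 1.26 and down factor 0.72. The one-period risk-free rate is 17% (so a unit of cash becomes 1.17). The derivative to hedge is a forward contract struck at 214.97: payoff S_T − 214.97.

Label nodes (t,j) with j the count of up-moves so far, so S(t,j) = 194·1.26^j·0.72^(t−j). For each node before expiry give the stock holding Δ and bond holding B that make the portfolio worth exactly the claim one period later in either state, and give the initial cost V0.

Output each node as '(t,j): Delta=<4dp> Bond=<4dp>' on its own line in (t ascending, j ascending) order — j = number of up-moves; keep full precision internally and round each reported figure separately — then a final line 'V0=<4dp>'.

(0,0): Delta=1.0000 Bond=-157.0385
(1,0): Delta=1.0000 Bond=-183.7350
(1,1): Delta=1.0000 Bond=-183.7350
V0=36.9615

No-arbitrage ⇒ martingale measure with p* = (R−d)/(u−d) = 0.8333.
At expiry t=2: V(2,0)=-114.4004, V(2,1)=-38.9732, V(2,2)=93.0244
  t=1,j=0: stock 139.6800 → up 175.9968 (V=-38.9732), down 100.5696 (V=-114.4004). Price -44.0550; hedge Δ=1.0000, bond B=-183.7350.
  t=1,j=1: stock 244.4400 → up 307.9944 (V=93.0244), down 175.9968 (V=-38.9732). Price 60.7050; hedge Δ=1.0000, bond B=-183.7350.
  t=0,j=0: stock 194.0000 → up 244.4400 (V=60.7050), down 139.6800 (V=-44.0550). Price 36.9615; hedge Δ=1.0000, bond B=-157.0385.
Check: Δ(0,0)·S0 + B(0,0) = 36.9615 = V0.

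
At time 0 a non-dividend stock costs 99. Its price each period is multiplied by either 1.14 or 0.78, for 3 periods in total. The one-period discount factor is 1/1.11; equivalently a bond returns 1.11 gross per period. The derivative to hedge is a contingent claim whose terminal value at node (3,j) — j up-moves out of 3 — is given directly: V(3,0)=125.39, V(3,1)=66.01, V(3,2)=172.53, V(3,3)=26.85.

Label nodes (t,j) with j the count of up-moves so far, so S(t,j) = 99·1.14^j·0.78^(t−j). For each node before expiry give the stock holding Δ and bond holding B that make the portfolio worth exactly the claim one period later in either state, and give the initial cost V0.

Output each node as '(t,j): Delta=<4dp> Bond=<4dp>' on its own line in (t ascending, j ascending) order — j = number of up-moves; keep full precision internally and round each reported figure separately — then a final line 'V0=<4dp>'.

(0,0): Delta=-2.4264 Bond=282.8156
(1,0): Delta=3.0040 Bond=-105.4142
(1,1): Delta=-2.7642 Bond=352.0471
(2,0): Delta=-2.7385 Bond=228.8709
(2,1): Delta=3.3612 Bond=-148.4535
(2,2): Delta=-3.1452 Bond=439.7928
V0=42.5976

No-arbitrage ⇒ martingale measure with p* = (R−d)/(u−d) = 0.9167.
Terminal payoffs: V(3,0)=125.3900, V(3,1)=66.0100, V(3,2)=172.5300, V(3,3)=26.8500
(2,0): S=60.2316. Δ = (V_up−V_dn)/(S_up−S_dn) = (66.0100−125.3900)/(68.6640−46.9806) = -2.7385. V = [p*·66.0100 + (1−p*)·125.3900]/1.11 = 63.9264. B = V − Δ·S = 228.8709.
(2,1): S=88.0308. Δ = (V_up−V_dn)/(S_up−S_dn) = (172.5300−66.0100)/(100.3551−68.6640) = 3.3612. V = [p*·172.5300 + (1−p*)·66.0100]/1.11 = 147.4354. B = V − Δ·S = -148.4535.
(2,2): S=128.6604. Δ = (V_up−V_dn)/(S_up−S_dn) = (26.8500−172.5300)/(146.6729−100.3551) = -3.1452. V = [p*·26.8500 + (1−p*)·172.5300]/1.11 = 35.1261. B = V − Δ·S = 439.7928.
(1,0): S=77.2200. Δ = (V_up−V_dn)/(S_up−S_dn) = (147.4354−63.9264)/(88.0308−60.2316) = 3.0040. V = [p*·147.4354 + (1−p*)·63.9264]/1.11 = 126.5553. B = V − Δ·S = -105.4142.
(1,1): S=112.8600. Δ = (V_up−V_dn)/(S_up−S_dn) = (35.1261−147.4354)/(128.6604−88.0308) = -2.7642. V = [p*·35.1261 + (1−p*)·147.4354]/1.11 = 40.0768. B = V − Δ·S = 352.0471.
(0,0): S=99.0000. Δ = (V_up−V_dn)/(S_up−S_dn) = (40.0768−126.5553)/(112.8600−77.2200) = -2.4264. V = [p*·40.0768 + (1−p*)·126.5553]/1.11 = 42.5976. B = V − Δ·S = 282.8156.
Root portfolio cost Δ·99+B reproduces V0=42.5976.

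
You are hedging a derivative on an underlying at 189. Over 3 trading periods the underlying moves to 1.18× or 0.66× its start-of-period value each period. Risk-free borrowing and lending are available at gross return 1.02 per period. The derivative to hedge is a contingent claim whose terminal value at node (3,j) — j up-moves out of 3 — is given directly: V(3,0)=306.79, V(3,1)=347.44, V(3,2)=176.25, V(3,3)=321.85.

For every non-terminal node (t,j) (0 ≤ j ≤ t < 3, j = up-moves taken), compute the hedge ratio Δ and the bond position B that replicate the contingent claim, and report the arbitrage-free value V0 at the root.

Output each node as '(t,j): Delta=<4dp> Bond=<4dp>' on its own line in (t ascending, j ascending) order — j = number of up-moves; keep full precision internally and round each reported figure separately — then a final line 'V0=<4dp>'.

The replicating-portfolio and risk-neutral prices coincide; use p* = (1.02−0.66)/(1.18−0.66) = 0.6923 for the latter.
At expiry t=3: V(3,0)=306.7900, V(3,1)=347.4400, V(3,2)=176.2500, V(3,3)=321.8500
  t=2,j=0: stock 82.3284 → up 97.1475 (V=347.4400), down 54.3367 (V=306.7900). Price 328.3650; hedge Δ=0.9495, bond B=250.1919.
  t=2,j=1: stock 147.1932 → up 173.6880 (V=176.2500), down 97.1475 (V=347.4400). Price 224.4351; hedge Δ=-2.2366, bond B=553.6467.
  t=2,j=2: stock 263.1636 → up 310.5330 (V=321.8500), down 173.6880 (V=176.2500). Price 271.6176; hedge Δ=1.0640, bond B=-8.3824.
  t=1,j=0: stock 124.7400 → up 147.1932 (V=224.4351), down 82.3284 (V=328.3650). Price 251.3858; hedge Δ=-1.6023, bond B=451.2510.
  t=1,j=1: stock 223.0200 → up 263.1636 (V=271.6176), down 147.1932 (V=224.4351). Price 252.0588; hedge Δ=0.4068, bond B=161.3232.
  t=0,j=0: stock 189.0000 → up 223.0200 (V=252.0588), down 124.7400 (V=251.3858). Price 246.9135; hedge Δ=0.0068, bond B=245.6194.
Each (Δ,B) replicates both successor values, so the strategy is self-financing and V0 is arbitrage-free.

(0,0): Delta=0.0068 Bond=245.6194
(1,0): Delta=-1.6023 Bond=451.2510
(1,1): Delta=0.4068 Bond=161.3232
(2,0): Delta=0.9495 Bond=250.1919
(2,1): Delta=-2.2366 Bond=553.6467
(2,2): Delta=1.0640 Bond=-8.3824
V0=246.9135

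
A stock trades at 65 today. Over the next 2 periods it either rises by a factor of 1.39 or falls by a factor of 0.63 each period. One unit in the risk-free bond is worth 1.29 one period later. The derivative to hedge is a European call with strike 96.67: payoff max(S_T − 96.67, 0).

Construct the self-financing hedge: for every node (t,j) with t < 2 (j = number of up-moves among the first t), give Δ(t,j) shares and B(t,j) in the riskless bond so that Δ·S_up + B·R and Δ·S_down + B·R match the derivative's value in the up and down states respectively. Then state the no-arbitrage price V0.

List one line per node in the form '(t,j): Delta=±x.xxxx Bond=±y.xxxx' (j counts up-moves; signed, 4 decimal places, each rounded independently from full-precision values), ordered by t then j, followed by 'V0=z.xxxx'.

(0,0): Delta=0.3941 Bond=-12.5090
(1,0): Delta=0.0000 Bond=0.0000
(1,1): Delta=0.4211 Bond=-18.5816
V0=13.1047

Under the risk-neutral measure, an up-move has probability p* = (R−d)/(u−d) = 0.8684 and values discount at R = 1.29.
Terminal payoffs: V(2,0)=0.0000, V(2,1)=0.0000, V(2,2)=28.9165
  t=1,j=0: stock 40.9500 → up 56.9205 (V=0.0000), down 25.7985 (V=0.0000). Price 0.0000; hedge Δ=0.0000, bond B=0.0000.
  t=1,j=1: stock 90.3500 → up 125.5865 (V=28.9165), down 56.9205 (V=0.0000). Price 19.4664; hedge Δ=0.4211, bond B=-18.5816.
  t=0,j=0: stock 65.0000 → up 90.3500 (V=19.4664), down 40.9500 (V=0.0000). Price 13.1047; hedge Δ=0.3941, bond B=-12.5090.
Root portfolio cost Δ·65+B reproduces V0=13.1047.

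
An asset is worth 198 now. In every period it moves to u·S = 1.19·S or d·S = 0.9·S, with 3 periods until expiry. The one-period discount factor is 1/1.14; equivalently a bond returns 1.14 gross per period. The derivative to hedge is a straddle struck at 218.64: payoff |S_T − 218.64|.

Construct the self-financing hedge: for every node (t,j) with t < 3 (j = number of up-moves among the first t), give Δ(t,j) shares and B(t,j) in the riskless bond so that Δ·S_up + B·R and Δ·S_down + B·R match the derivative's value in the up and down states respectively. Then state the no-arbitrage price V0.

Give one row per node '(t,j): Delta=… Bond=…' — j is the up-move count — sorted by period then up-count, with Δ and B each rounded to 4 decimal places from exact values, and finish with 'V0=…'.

(0,0): Delta=0.7504 Bond=-94.8747
(1,0): Delta=-0.0529 Bond=34.9996
(1,1): Delta=0.8770 Bond=-137.9815
(2,0): Delta=-1.0000 Bond=191.7895
(2,1): Delta=0.0963 Bond=8.2558
(2,2): Delta=1.0000 Bond=-191.7895
V0=53.7068

Under the risk-neutral measure, an up-move has probability p* = (R−d)/(u−d) = 0.8276 and values discount at R = 1.14.
Terminal values V(3,·): V(3,0)=74.2980, V(3,1)=27.7878, V(3,2)=33.7090, V(3,3)=115.0215
(2,0): S=160.3800. Δ = (V_up−V_dn)/(S_up−S_dn) = (27.7878−74.2980)/(190.8522−144.3420) = -1.0000. V = [p*·27.7878 + (1−p*)·74.2980]/1.14 = 31.4095. B = V − Δ·S = 191.7895.
(2,1): S=212.0580. Δ = (V_up−V_dn)/(S_up−S_dn) = (33.7090−27.7878)/(252.3490−190.8522) = 0.0963. V = [p*·33.7090 + (1−p*)·27.7878]/1.14 = 28.6738. B = V − Δ·S = 8.2558.
(2,2): S=280.3878. Δ = (V_up−V_dn)/(S_up−S_dn) = (115.0215−33.7090)/(333.6615−252.3490) = 1.0000. V = [p*·115.0215 + (1−p*)·33.7090]/1.14 = 88.5983. B = V − Δ·S = -191.7895.
(1,0): S=178.2000. Δ = (V_up−V_dn)/(S_up−S_dn) = (28.6738−31.4095)/(212.0580−160.3800) = -0.0529. V = [p*·28.6738 + (1−p*)·31.4095]/1.14 = 25.5662. B = V − Δ·S = 34.9996.
(1,1): S=235.6200. Δ = (V_up−V_dn)/(S_up−S_dn) = (88.5983−28.6738)/(280.3878−212.0580) = 0.8770. V = [p*·88.5983 + (1−p*)·28.6738]/1.14 = 68.6548. B = V − Δ·S = -137.9815.
(0,0): S=198.0000. Δ = (V_up−V_dn)/(S_up−S_dn) = (68.6548−25.5662)/(235.6200−178.2000) = 0.7504. V = [p*·68.6548 + (1−p*)·25.5662]/1.14 = 53.7068. B = V − Δ·S = -94.8747.
The time-0 hedge costs 53.7068, which is the no-arbitrage price.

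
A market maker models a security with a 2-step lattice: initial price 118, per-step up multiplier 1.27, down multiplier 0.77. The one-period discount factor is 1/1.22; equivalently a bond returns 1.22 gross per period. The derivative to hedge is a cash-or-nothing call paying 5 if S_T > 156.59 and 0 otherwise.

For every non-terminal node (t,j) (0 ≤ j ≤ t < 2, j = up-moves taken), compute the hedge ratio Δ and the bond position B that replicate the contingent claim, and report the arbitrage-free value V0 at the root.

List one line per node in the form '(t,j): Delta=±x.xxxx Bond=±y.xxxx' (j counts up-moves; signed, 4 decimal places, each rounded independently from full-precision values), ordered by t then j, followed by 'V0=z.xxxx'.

(0,0): Delta=0.0625 Bond=-4.6560
(1,0): Delta=0.0000 Bond=0.0000
(1,1): Delta=0.0667 Bond=-6.3115
V0=2.7210

Since d<R<u, set p* = (R−d)/(u−d) = 0.9000; price each node as the discounted p*-expectation of its children.
Payoff layer (t=2): V(2,0)=0.0000, V(2,1)=0.0000, V(2,2)=5.0000
(1,0): S=90.8600. Δ = (V_up−V_dn)/(S_up−S_dn) = (0.0000−0.0000)/(115.3922−69.9622) = 0.0000. V = [p*·0.0000 + (1−p*)·0.0000]/1.22 = 0.0000. B = V − Δ·S = 0.0000.
(1,1): S=149.8600. Δ = (V_up−V_dn)/(S_up−S_dn) = (5.0000−0.0000)/(190.3222−115.3922) = 0.0667. V = [p*·5.0000 + (1−p*)·0.0000]/1.22 = 3.6885. B = V − Δ·S = -6.3115.
(0,0): S=118.0000. Δ = (V_up−V_dn)/(S_up−S_dn) = (3.6885−0.0000)/(149.8600−90.8600) = 0.0625. V = [p*·3.6885 + (1−p*)·0.0000]/1.22 = 2.7210. B = V − Δ·S = -4.6560.
Check: Δ(0,0)·S0 + B(0,0) = 2.7210 = V0.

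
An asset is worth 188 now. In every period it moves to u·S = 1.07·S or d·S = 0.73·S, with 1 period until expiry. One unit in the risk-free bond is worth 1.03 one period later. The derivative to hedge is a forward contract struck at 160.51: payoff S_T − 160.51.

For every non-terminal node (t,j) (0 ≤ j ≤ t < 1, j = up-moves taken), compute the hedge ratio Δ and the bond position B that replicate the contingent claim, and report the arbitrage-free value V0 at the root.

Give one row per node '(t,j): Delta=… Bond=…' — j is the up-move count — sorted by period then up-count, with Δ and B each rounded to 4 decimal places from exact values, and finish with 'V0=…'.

(0,0): Delta=1.0000 Bond=-155.8350
V0=32.1650

The replicating-portfolio and risk-neutral prices coincide; use p* = (1.03−0.73)/(1.07−0.73) = 0.8824 for the latter.
Payoff layer (t=1): V(1,0)=-23.2700, V(1,1)=40.6500
Node (0,0) S=188.0000: V=(p*·40.6500+(1−p*)·-23.2700)/1.03=32.1650; Δ=(40.6500−-23.2700)/(201.1600−137.2400)=1.0000; B=V−Δ·S=-155.8350
Root portfolio cost Δ·188+B reproduces V0=32.1650.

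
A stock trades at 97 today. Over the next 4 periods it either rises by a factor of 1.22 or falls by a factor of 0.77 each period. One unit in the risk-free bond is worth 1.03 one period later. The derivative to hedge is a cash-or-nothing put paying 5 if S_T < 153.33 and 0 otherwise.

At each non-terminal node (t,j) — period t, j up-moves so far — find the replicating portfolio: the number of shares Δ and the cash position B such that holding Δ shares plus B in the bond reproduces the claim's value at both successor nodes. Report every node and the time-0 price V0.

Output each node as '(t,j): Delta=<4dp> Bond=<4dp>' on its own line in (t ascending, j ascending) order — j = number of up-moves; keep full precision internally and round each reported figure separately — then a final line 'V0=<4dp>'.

(0,0): Delta=-0.0202 Bond=5.9086
(1,0): Delta=0.0000 Bond=4.5757
(1,1): Delta=-0.0295 Bond=7.1894
(2,0): Delta=0.0000 Bond=4.7130
(2,1): Delta=0.0000 Bond=4.7130
(2,2): Delta=-0.0432 Bond=9.3724
(3,0): Delta=0.0000 Bond=4.8544
(3,1): Delta=0.0000 Bond=4.8544
(3,2): Delta=0.0000 Bond=4.8544
(3,3): Delta=-0.0631 Bond=13.1607
V0=3.9474

No-arbitrage ⇒ martingale measure with p* = (R−d)/(u−d) = 0.5778.
Terminal values V(4,·): V(4,0)=5.0000, V(4,1)=5.0000, V(4,2)=5.0000, V(4,3)=5.0000, V(4,4)=0.0000
(3,0): S=44.2837. Δ = (V_up−V_dn)/(S_up−S_dn) = (5.0000−5.0000)/(54.0261−34.0984) = 0.0000. V = [p*·5.0000 + (1−p*)·5.0000]/1.03 = 4.8544. B = V − Δ·S = 4.8544.
(3,1): S=70.1638. Δ = (V_up−V_dn)/(S_up−S_dn) = (5.0000−5.0000)/(85.5998−54.0261) = 0.0000. V = [p*·5.0000 + (1−p*)·5.0000]/1.03 = 4.8544. B = V − Δ·S = 4.8544.
(3,2): S=111.1686. Δ = (V_up−V_dn)/(S_up−S_dn) = (5.0000−5.0000)/(135.6257−85.5998) = 0.0000. V = [p*·5.0000 + (1−p*)·5.0000]/1.03 = 4.8544. B = V − Δ·S = 4.8544.
(3,3): S=176.1373. Δ = (V_up−V_dn)/(S_up−S_dn) = (0.0000−5.0000)/(214.8875−135.6257) = -0.0631. V = [p*·0.0000 + (1−p*)·5.0000]/1.03 = 2.0496. B = V − Δ·S = 13.1607.
(2,0): S=57.5113. Δ = (V_up−V_dn)/(S_up−S_dn) = (4.8544−4.8544)/(70.1638−44.2837) = 0.0000. V = [p*·4.8544 + (1−p*)·4.8544]/1.03 = 4.7130. B = V − Δ·S = 4.7130.
(2,1): S=91.1218. Δ = (V_up−V_dn)/(S_up−S_dn) = (4.8544−4.8544)/(111.1686−70.1638) = 0.0000. V = [p*·4.8544 + (1−p*)·4.8544]/1.03 = 4.7130. B = V − Δ·S = 4.7130.
(2,2): S=144.3748. Δ = (V_up−V_dn)/(S_up−S_dn) = (2.0496−4.8544)/(176.1373−111.1686) = -0.0432. V = [p*·2.0496 + (1−p*)·4.8544]/1.03 = 3.1397. B = V − Δ·S = 9.3724.
(1,0): S=74.6900. Δ = (V_up−V_dn)/(S_up−S_dn) = (4.7130−4.7130)/(91.1218−57.5113) = 0.0000. V = [p*·4.7130 + (1−p*)·4.7130]/1.03 = 4.5757. B = V − Δ·S = 4.5757.
(1,1): S=118.3400. Δ = (V_up−V_dn)/(S_up−S_dn) = (3.1397−4.7130)/(144.3748−91.1218) = -0.0295. V = [p*·3.1397 + (1−p*)·4.7130]/1.03 = 3.6932. B = V − Δ·S = 7.1894.
(0,0): S=97.0000. Δ = (V_up−V_dn)/(S_up−S_dn) = (3.6932−4.5757)/(118.3400−74.6900) = -0.0202. V = [p*·3.6932 + (1−p*)·4.5757]/1.03 = 3.9474. B = V − Δ·S = 5.9086.
Self-financing check: at every node Δ·S+B equals the discounted successor values.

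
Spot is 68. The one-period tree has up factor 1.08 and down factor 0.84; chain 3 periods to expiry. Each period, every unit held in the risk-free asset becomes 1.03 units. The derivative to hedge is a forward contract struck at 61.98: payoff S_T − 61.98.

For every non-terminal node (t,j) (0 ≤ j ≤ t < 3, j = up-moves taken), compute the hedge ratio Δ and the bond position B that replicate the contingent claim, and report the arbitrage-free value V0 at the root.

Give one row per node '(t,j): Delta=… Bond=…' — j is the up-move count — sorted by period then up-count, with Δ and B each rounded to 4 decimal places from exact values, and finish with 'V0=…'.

(0,0): Delta=1.0000 Bond=-56.7205
(1,0): Delta=1.0000 Bond=-58.4221
(1,1): Delta=1.0000 Bond=-58.4221
(2,0): Delta=1.0000 Bond=-60.1748
(2,1): Delta=1.0000 Bond=-60.1748
(2,2): Delta=1.0000 Bond=-60.1748
V0=11.2795

Under the risk-neutral measure, an up-move has probability p* = (R−d)/(u−d) = 0.7917 and values discount at R = 1.03.
Terminal payoffs: V(3,0)=-21.6761, V(3,1)=-10.1607, V(3,2)=4.6448, V(3,3)=23.6804
(2,0): S=47.9808. Δ = (V_up−V_dn)/(S_up−S_dn) = (-10.1607−-21.6761)/(51.8193−40.3039) = 1.0000. V = [p*·-10.1607 + (1−p*)·-21.6761]/1.03 = -12.1940. B = V − Δ·S = -60.1748.
(2,1): S=61.6896. Δ = (V_up−V_dn)/(S_up−S_dn) = (4.6448−-10.1607)/(66.6248−51.8193) = 1.0000. V = [p*·4.6448 + (1−p*)·-10.1607]/1.03 = 1.5148. B = V − Δ·S = -60.1748.
(2,2): S=79.3152. Δ = (V_up−V_dn)/(S_up−S_dn) = (23.6804−4.6448)/(85.6604−66.6248) = 1.0000. V = [p*·23.6804 + (1−p*)·4.6448]/1.03 = 19.1404. B = V − Δ·S = -60.1748.
(1,0): S=57.1200. Δ = (V_up−V_dn)/(S_up−S_dn) = (1.5148−-12.1940)/(61.6896−47.9808) = 1.0000. V = [p*·1.5148 + (1−p*)·-12.1940]/1.03 = -1.3021. B = V − Δ·S = -58.4221.
(1,1): S=73.4400. Δ = (V_up−V_dn)/(S_up−S_dn) = (19.1404−1.5148)/(79.3152−61.6896) = 1.0000. V = [p*·19.1404 + (1−p*)·1.5148]/1.03 = 15.0179. B = V − Δ·S = -58.4221.
(0,0): S=68.0000. Δ = (V_up−V_dn)/(S_up−S_dn) = (15.0179−-1.3021)/(73.4400−57.1200) = 1.0000. V = [p*·15.0179 + (1−p*)·-1.3021]/1.03 = 11.2795. B = V − Δ·S = -56.7205.
Root portfolio cost Δ·68+B reproduces V0=11.2795.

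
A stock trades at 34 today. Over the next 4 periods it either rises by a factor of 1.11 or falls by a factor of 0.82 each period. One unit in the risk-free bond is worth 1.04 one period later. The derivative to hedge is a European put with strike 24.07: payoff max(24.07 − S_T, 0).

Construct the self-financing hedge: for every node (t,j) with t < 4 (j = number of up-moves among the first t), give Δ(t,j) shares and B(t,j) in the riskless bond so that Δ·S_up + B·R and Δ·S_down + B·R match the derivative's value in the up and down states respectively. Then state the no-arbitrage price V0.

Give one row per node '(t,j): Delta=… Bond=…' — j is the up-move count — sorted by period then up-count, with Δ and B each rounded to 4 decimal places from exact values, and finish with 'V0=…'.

No-arbitrage ⇒ martingale measure with p* = (R−d)/(u−d) = 0.7586.
Terminal payoffs: V(4,0)=8.6979, V(4,1)=3.2614, V(4,2)=0.0000, V(4,3)=0.0000, V(4,4)=0.0000
  t=3,j=0: stock 18.7465 → up 20.8086 (V=3.2614), down 15.3721 (V=8.6979). Price 4.3977; hedge Δ=-1.0000, bond B=23.1442.
  t=3,j=1: stock 25.3764 → up 28.1678 (V=0.0000), down 20.8086 (V=3.2614). Price 0.7569; hedge Δ=-0.4432, bond B=12.0031.
  t=3,j=2: stock 34.3509 → up 38.1296 (V=0.0000), down 28.1678 (V=0.0000). Price 0.0000; hedge Δ=0.0000, bond B=0.0000.
  t=3,j=3: stock 46.4995 → up 51.6144 (V=0.0000), down 38.1296 (V=0.0000). Price 0.0000; hedge Δ=0.0000, bond B=0.0000.
  t=2,j=0: stock 22.8616 → up 25.3764 (V=0.7569), down 18.7465 (V=4.3977). Price 1.5728; hedge Δ=-0.5491, bond B=14.1272.
  t=2,j=1: stock 30.9468 → up 34.3509 (V=0.0000), down 25.3764 (V=0.7569). Price 0.1757; hedge Δ=-0.0843, bond B=2.7859.
  t=2,j=2: stock 41.8914 → up 46.4995 (V=0.0000), down 34.3509 (V=0.0000). Price 0.0000; hedge Δ=0.0000, bond B=0.0000.
  t=1,j=0: stock 27.8800 → up 30.9468 (V=0.1757), down 22.8616 (V=1.5728). Price 0.4932; hedge Δ=-0.1728, bond B=5.3110.
  t=1,j=1: stock 37.7400 → up 41.8914 (V=0.0000), down 30.9468 (V=0.1757). Price 0.0408; hedge Δ=-0.0161, bond B=0.6466.
  t=0,j=0: stock 34.0000 → up 37.7400 (V=0.0408), down 27.8800 (V=0.4932). Price 0.1442; hedge Δ=-0.0459, bond B=1.7043.
Check: Δ(0,0)·S0 + B(0,0) = 0.1442 = V0.

(0,0): Delta=-0.0459 Bond=1.7043
(1,0): Delta=-0.1728 Bond=5.3110
(1,1): Delta=-0.0161 Bond=0.6466
(2,0): Delta=-0.5491 Bond=14.1272
(2,1): Delta=-0.0843 Bond=2.7859
(2,2): Delta=0.0000 Bond=0.0000
(3,0): Delta=-1.0000 Bond=23.1442
(3,1): Delta=-0.4432 Bond=12.0031
(3,2): Delta=0.0000 Bond=0.0000
(3,3): Delta=0.0000 Bond=0.0000
V0=0.1442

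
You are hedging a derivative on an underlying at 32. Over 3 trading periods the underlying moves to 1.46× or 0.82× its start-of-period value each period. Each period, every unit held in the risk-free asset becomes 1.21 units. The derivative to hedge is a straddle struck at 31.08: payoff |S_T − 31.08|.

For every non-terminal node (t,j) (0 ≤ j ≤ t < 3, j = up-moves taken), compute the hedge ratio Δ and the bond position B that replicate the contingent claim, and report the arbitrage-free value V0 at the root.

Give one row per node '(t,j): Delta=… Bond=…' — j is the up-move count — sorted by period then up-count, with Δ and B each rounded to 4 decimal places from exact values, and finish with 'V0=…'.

(0,0): Delta=0.8633 Bond=-12.2637
(1,0): Delta=0.4834 Bond=-4.8723
(1,1): Delta=1.0000 Bond=-21.2281
(2,0): Delta=-0.9514 Bond=24.9775
(2,1): Delta=1.0000 Bond=-25.6860
(2,2): Delta=1.0000 Bond=-25.6860
V0=15.3603

Under the risk-neutral measure, an up-move has probability p* = (R−d)/(u−d) = 0.6094 and values discount at R = 1.21.
At expiry t=3: V(3,0)=13.4362, V(3,1)=0.3345, V(3,2)=24.8532, V(3,3)=68.5084
Node (2,0) S=21.5168: V=(p*·0.3345+(1−p*)·13.4362)/1.21=4.5061; Δ=(0.3345−13.4362)/(31.4145−17.6438)=-0.9514; B=V−Δ·S=24.9775
Node (2,1) S=38.3104: V=(p*·24.8532+(1−p*)·0.3345)/1.21=12.6244; Δ=(24.8532−0.3345)/(55.9332−31.4145)=1.0000; B=V−Δ·S=-25.6860
Node (2,2) S=68.2112: V=(p*·68.5084+(1−p*)·24.8532)/1.21=42.5252; Δ=(68.5084−24.8532)/(99.5884−55.9332)=1.0000; B=V−Δ·S=-25.6860
Node (1,0) S=26.2400: V=(p*·12.6244+(1−p*)·4.5061)/1.21=7.8126; Δ=(12.6244−4.5061)/(38.3104−21.5168)=0.4834; B=V−Δ·S=-4.8723
Node (1,1) S=46.7200: V=(p*·42.5252+(1−p*)·12.6244)/1.21=25.4919; Δ=(42.5252−12.6244)/(68.2112−38.3104)=1.0000; B=V−Δ·S=-21.2281
Node (0,0) S=32.0000: V=(p*·25.4919+(1−p*)·7.8126)/1.21=15.3603; Δ=(25.4919−7.8126)/(46.7200−26.2400)=0.8633; B=V−Δ·S=-12.2637
Self-financing check: at every node Δ·S+B equals the discounted successor values.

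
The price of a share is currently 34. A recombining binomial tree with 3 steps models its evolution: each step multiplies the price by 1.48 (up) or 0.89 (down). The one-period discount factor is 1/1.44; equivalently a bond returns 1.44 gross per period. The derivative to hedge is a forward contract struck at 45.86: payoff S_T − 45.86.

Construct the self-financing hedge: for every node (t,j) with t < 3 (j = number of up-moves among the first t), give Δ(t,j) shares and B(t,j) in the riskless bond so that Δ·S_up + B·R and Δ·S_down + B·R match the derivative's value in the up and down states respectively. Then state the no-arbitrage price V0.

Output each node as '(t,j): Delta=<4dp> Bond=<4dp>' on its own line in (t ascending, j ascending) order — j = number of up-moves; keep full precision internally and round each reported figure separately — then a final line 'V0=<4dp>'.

(0,0): Delta=1.0000 Bond=-15.3584
(1,0): Delta=1.0000 Bond=-22.1161
(1,1): Delta=1.0000 Bond=-22.1161
(2,0): Delta=1.0000 Bond=-31.8472
(2,1): Delta=1.0000 Bond=-31.8472
(2,2): Delta=1.0000 Bond=-31.8472
V0=18.6416

Risk-neutral probability p* = (R−d)/(u−d) = (1.44−0.89)/(1.48−0.89) = 0.9322.
Terminal payoffs: V(3,0)=-21.8911, V(3,1)=-6.0015, V(3,2)=20.4215, V(3,3)=64.3609
(2,0): S=26.9314. Δ = (V_up−V_dn)/(S_up−S_dn) = (-6.0015−-21.8911)/(39.8585−23.9689) = 1.0000. V = [p*·-6.0015 + (1−p*)·-21.8911]/1.44 = -4.9158. B = V − Δ·S = -31.8472.
(2,1): S=44.7848. Δ = (V_up−V_dn)/(S_up−S_dn) = (20.4215−-6.0015)/(66.2815−39.8585) = 1.0000. V = [p*·20.4215 + (1−p*)·-6.0015]/1.44 = 12.9376. B = V − Δ·S = -31.8472.
(2,2): S=74.4736. Δ = (V_up−V_dn)/(S_up−S_dn) = (64.3609−20.4215)/(110.2209−66.2815) = 1.0000. V = [p*·64.3609 + (1−p*)·20.4215]/1.44 = 42.6264. B = V − Δ·S = -31.8472.
(1,0): S=30.2600. Δ = (V_up−V_dn)/(S_up−S_dn) = (12.9376−-4.9158)/(44.7848−26.9314) = 1.0000. V = [p*·12.9376 + (1−p*)·-4.9158]/1.44 = 8.1439. B = V − Δ·S = -22.1161.
(1,1): S=50.3200. Δ = (V_up−V_dn)/(S_up−S_dn) = (42.6264−12.9376)/(74.4736−44.7848) = 1.0000. V = [p*·42.6264 + (1−p*)·12.9376]/1.44 = 28.2039. B = V − Δ·S = -22.1161.
(0,0): S=34.0000. Δ = (V_up−V_dn)/(S_up−S_dn) = (28.2039−8.1439)/(50.3200−30.2600) = 1.0000. V = [p*·28.2039 + (1−p*)·8.1439]/1.44 = 18.6416. B = V − Δ·S = -15.3584.
Self-financing check: at every node Δ·S+B equals the discounted successor values.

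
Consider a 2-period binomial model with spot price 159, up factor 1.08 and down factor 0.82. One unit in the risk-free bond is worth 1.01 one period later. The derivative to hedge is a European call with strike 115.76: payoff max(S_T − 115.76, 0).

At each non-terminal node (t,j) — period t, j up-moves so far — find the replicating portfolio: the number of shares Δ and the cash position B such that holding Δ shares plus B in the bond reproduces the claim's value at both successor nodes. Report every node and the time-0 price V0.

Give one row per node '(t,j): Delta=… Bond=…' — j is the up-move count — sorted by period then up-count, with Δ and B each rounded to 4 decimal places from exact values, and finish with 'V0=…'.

Since d<R<u, set p* = (R−d)/(u−d) = 0.7308; price each node as the discounted p*-expectation of its children.
Terminal payoffs: V(2,0)=0.0000, V(2,1)=25.0504, V(2,2)=69.6976
  t=1,j=0: stock 130.3800 → up 140.8104 (V=25.0504), down 106.9116 (V=0.0000). Price 18.1248; hedge Δ=0.7390, bond B=-78.2229.
  t=1,j=1: stock 171.7200 → up 185.4576 (V=69.6976), down 140.8104 (V=25.0504). Price 57.1061; hedge Δ=1.0000, bond B=-114.6139.
  t=0,j=0: stock 159.0000 → up 171.7200 (V=57.1061), down 130.3800 (V=18.1248). Price 46.1497; hedge Δ=0.9429, bond B=-103.7785.
Root portfolio cost Δ·159+B reproduces V0=46.1497.

(0,0): Delta=0.9429 Bond=-103.7785
(1,0): Delta=0.7390 Bond=-78.2229
(1,1): Delta=1.0000 Bond=-114.6139
V0=46.1497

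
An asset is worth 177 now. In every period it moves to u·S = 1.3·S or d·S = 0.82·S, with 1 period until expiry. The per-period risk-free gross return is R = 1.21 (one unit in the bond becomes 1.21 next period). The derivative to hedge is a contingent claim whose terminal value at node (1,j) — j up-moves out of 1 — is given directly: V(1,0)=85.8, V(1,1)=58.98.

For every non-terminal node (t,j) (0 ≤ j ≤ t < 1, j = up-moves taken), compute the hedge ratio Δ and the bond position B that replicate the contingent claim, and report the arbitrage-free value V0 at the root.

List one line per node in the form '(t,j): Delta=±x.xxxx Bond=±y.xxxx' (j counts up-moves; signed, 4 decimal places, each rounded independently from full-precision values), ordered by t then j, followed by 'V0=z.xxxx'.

(0,0): Delta=-0.3157 Bond=108.7748
V0=52.8998

The replicating-portfolio and risk-neutral prices coincide; use p* = (1.21−0.82)/(1.3−0.82) = 0.8125 for the latter.
Terminal values V(1,·): V(1,0)=85.8000, V(1,1)=58.9800
(0,0): S=177.0000. Δ = (V_up−V_dn)/(S_up−S_dn) = (58.9800−85.8000)/(230.1000−145.1400) = -0.3157. V = [p*·58.9800 + (1−p*)·85.8000]/1.21 = 52.8998. B = V − Δ·S = 108.7748.
Root portfolio cost Δ·177+B reproduces V0=52.8998.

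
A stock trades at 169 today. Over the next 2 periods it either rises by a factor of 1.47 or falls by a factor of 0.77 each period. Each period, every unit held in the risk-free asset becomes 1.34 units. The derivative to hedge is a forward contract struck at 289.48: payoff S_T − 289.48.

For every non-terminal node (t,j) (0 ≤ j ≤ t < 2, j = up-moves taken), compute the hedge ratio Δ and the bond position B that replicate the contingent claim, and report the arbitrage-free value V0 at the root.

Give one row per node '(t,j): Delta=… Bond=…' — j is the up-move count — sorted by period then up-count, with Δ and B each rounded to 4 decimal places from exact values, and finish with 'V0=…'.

The replicating-portfolio and risk-neutral prices coincide; use p* = (1.34−0.77)/(1.47−0.77) = 0.8143 for the latter.
Terminal values V(2,·): V(2,0)=-189.2799, V(2,1)=-98.1889, V(2,2)=75.7121
  t=1,j=0: stock 130.1300 → up 191.2911 (V=-98.1889), down 100.2001 (V=-189.2799). Price -85.8999; hedge Δ=1.0000, bond B=-216.0299.
  t=1,j=1: stock 248.4300 → up 365.1921 (V=75.7121), down 191.2911 (V=-98.1889). Price 32.4001; hedge Δ=1.0000, bond B=-216.0299.
  t=0,j=0: stock 169.0000 → up 248.4300 (V=32.4001), down 130.1300 (V=-85.8999). Price 7.7837; hedge Δ=1.0000, bond B=-161.2163.
Root portfolio cost Δ·169+B reproduces V0=7.7837.

(0,0): Delta=1.0000 Bond=-161.2163
(1,0): Delta=1.0000 Bond=-216.0299
(1,1): Delta=1.0000 Bond=-216.0299
V0=7.7837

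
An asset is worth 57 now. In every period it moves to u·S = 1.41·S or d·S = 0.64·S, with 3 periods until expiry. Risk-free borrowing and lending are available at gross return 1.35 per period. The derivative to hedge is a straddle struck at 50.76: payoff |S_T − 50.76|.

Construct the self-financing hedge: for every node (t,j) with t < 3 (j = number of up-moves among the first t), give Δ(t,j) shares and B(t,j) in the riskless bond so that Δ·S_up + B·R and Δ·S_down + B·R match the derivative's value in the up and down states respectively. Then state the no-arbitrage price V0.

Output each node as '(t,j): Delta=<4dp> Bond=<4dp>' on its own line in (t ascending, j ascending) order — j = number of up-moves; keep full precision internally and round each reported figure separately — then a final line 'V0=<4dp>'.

Under the risk-neutral measure, an up-move has probability p* = (R−d)/(u−d) = 0.9221 and values discount at R = 1.35.
Terminal values V(3,·): V(3,0)=35.8178, V(3,1)=17.8404, V(3,2)=21.7659, V(3,3)=109.0236
  t=2,j=0: stock 23.3472 → up 32.9196 (V=17.8404), down 14.9422 (V=35.8178). Price 14.2528; hedge Δ=-1.0000, bond B=37.6000.
  t=2,j=1: stock 51.4368 → up 72.5259 (V=21.7659), down 32.9196 (V=17.8404). Price 15.8963; hedge Δ=0.0991, bond B=10.7983.
  t=2,j=2: stock 113.3217 → up 159.7836 (V=109.0236), down 72.5259 (V=21.7659). Price 75.7217; hedge Δ=1.0000, bond B=-37.6000.
  t=1,j=0: stock 36.4800 → up 51.4368 (V=15.8963), down 23.3472 (V=14.2528). Price 11.6802; hedge Δ=0.0585, bond B=9.5458.
  t=1,j=1: stock 80.3700 → up 113.3217 (V=75.7217), down 51.4368 (V=15.8963). Price 52.6370; hedge Δ=0.9667, bond B=-25.0583.
  t=0,j=0: stock 57.0000 → up 80.3700 (V=52.6370), down 36.4800 (V=11.6802). Price 36.6264; hedge Δ=0.9332, bond B=-16.5644.
Self-financing check: at every node Δ·S+B equals the discounted successor values.

(0,0): Delta=0.9332 Bond=-16.5644
(1,0): Delta=0.0585 Bond=9.5458
(1,1): Delta=0.9667 Bond=-25.0583
(2,0): Delta=-1.0000 Bond=37.6000
(2,1): Delta=0.0991 Bond=10.7983
(2,2): Delta=1.0000 Bond=-37.6000
V0=36.6264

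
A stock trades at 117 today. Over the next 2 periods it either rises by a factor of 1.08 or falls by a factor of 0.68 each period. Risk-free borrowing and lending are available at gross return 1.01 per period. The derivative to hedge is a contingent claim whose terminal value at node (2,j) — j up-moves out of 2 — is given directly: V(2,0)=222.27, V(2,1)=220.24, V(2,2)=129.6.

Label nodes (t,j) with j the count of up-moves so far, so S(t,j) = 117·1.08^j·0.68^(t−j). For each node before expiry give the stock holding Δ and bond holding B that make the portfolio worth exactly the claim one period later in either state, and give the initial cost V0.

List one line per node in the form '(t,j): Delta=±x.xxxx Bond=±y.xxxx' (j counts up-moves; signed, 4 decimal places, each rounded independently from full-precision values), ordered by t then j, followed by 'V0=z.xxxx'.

No-arbitrage ⇒ martingale measure with p* = (R−d)/(u−d) = 0.8250.
Payoff layer (t=2): V(2,0)=222.2700, V(2,1)=220.2400, V(2,2)=129.6000
  t=1,j=0: stock 79.5600 → up 85.9248 (V=220.2400), down 54.1008 (V=222.2700). Price 218.4111; hedge Δ=-0.0638, bond B=223.4861.
  t=1,j=1: stock 126.3600 → up 136.4688 (V=129.6000), down 85.9248 (V=220.2400). Price 144.0218; hedge Δ=-1.7933, bond B=370.6218.
  t=0,j=0: stock 117.0000 → up 126.3600 (V=144.0218), down 79.5600 (V=218.4111). Price 155.4851; hedge Δ=-1.5895, bond B=341.4585.
Each (Δ,B) replicates both successor values, so the strategy is self-financing and V0 is arbitrage-free.

(0,0): Delta=-1.5895 Bond=341.4585
(1,0): Delta=-0.0638 Bond=223.4861
(1,1): Delta=-1.7933 Bond=370.6218
V0=155.4851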